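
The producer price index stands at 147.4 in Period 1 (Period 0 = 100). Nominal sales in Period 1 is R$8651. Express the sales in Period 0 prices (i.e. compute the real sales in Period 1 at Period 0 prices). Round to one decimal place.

5869.1

Real = Nominal ÷ (Index/100) = 8651 ÷ (147.4/100)
     = 8651 ÷ 1.474 = 5869.0638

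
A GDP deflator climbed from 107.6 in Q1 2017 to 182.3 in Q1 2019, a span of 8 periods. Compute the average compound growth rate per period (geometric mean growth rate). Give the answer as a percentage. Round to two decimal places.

6.81%

Growth factor = (182.3/107.6)^(1/8) = (1.694238)^(1/8) = 1.068124
Growth rate = 1.068124 − 1 = 0.068124 = 6.8124%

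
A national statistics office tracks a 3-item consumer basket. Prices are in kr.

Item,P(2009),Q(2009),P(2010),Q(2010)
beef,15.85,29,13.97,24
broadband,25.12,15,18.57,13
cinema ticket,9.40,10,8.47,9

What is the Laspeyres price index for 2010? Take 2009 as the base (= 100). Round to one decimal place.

Laspeyres price index uses base-period quantities as weights.
ΣP(2010)·Q(2009) = 13.97×29 + 18.57×15 + 8.47×10 = 405.13 + 278.55 + 84.7 = 768.38
ΣP(2009)·Q(2009) = 15.85×29 + 25.12×15 + 9.40×10 = 459.65 + 376.8 + 94 = 930.45
Index = 768.38 / 930.45 × 100 = 82.5815

82.6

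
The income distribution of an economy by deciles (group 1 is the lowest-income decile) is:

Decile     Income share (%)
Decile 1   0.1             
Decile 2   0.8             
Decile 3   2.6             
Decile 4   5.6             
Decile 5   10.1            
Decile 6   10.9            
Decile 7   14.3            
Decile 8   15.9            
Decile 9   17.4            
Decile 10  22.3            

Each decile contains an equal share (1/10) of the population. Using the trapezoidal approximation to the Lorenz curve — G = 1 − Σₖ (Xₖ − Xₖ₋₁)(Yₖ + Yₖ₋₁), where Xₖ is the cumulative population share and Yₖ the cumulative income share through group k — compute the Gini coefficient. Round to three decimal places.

Cumulative income shares Yₖ: 0.0010, 0.0090, 0.0350, 0.0910, 0.1920, 0.3010, 0.4440, 0.6030, 0.7770, 1.0000
Σ (Xₖ−Xₖ₋₁)(Yₖ+Yₖ₋₁) = (1/10)(0.0010+0.0000) + (1/10)(0.0090+0.0010) + (1/10)(0.0350+0.0090) + (1/10)(0.0910+0.0350) + (1/10)(0.1920+0.0910) + (1/10)(0.3010+0.1920) + (1/10)(0.4440+0.3010) + (1/10)(0.6030+0.4440) + (1/10)(0.7770+0.6030) + (1/10)(1.0000+0.7770)
  = 0.0001 + 0.0010 + 0.0044 + 0.0126 + 0.0283 + 0.0493 + 0.0745 + 0.1047 + 0.1380 + 0.1777 = 0.5906
G = 1 − 0.5906 = 0.4094

0.409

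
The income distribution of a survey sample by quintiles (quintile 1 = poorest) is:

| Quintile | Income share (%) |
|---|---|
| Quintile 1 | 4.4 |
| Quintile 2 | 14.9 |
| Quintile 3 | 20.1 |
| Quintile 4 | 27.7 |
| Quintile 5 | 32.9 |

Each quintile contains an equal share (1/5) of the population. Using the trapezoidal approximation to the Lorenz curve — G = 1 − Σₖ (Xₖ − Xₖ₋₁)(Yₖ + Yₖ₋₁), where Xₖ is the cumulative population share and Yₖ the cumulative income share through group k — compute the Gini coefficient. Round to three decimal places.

Cumulative income shares Yₖ: 0.0440, 0.1930, 0.3940, 0.6710, 1.0000
Σ (Xₖ−Xₖ₋₁)(Yₖ+Yₖ₋₁) = (1/5)(0.0440+0.0000) + (1/5)(0.1930+0.0440) + (1/5)(0.3940+0.1930) + (1/5)(0.6710+0.3940) + (1/5)(1.0000+0.6710)
  = 0.0088 + 0.0474 + 0.1174 + 0.2130 + 0.3342 = 0.7208
G = 1 − 0.7208 = 0.2792

0.279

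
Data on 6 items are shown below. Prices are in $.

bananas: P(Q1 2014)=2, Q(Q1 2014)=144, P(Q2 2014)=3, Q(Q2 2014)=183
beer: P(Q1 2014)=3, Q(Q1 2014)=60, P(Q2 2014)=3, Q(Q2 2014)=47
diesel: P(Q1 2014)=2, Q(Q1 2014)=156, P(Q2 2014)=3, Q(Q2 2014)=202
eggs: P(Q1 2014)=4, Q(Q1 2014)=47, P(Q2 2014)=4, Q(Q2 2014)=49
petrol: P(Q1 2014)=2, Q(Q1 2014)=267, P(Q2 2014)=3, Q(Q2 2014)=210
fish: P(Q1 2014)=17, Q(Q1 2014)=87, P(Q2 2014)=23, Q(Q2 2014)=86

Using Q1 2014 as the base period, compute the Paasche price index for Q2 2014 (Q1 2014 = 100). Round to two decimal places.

Paasche price index uses current-period quantities as weights.
ΣP(Q2 2014)·Q(Q2 2014) = 3×183 + 3×47 + 3×202 + 4×49 + 3×210 + 23×86 = 549 + 141 + 606 + 196 + 630 + 1978 = 4100
ΣP(Q1 2014)·Q(Q2 2014) = 2×183 + 3×47 + 2×202 + 4×49 + 2×210 + 17×86 = 366 + 141 + 404 + 196 + 420 + 1462 = 2989
Index = 4100 / 2989 × 100 = 137.1696

137.17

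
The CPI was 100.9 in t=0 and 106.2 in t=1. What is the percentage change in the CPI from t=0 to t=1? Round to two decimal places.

5.25%

Change = (106.2 − 100.9) / 100.9 × 100
       = 5.3 / 100.9 × 100 = 5.2527%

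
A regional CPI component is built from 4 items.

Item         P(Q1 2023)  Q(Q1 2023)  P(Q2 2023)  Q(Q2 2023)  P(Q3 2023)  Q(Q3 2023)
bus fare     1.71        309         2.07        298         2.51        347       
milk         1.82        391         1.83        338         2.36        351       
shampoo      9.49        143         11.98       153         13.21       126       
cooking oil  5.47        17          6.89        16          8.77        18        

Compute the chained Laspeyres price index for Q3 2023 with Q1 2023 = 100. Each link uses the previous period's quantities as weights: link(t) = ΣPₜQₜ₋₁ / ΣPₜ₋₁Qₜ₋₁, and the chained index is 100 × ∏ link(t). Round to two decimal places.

Link Q1 2023→Q2 2023:
ΣP(Q2 2023)Q(Q1 2023) = 2.07×309 + 1.83×391 + 11.98×143 + 6.89×17 = 639.63 + 715.53 + 1713.14 + 117.13 = 3185.43
ΣP(Q1 2023)Q(Q1 2023) = 1.71×309 + 1.82×391 + 9.49×143 + 5.47×17 = 528.39 + 711.62 + 1357.07 + 92.99 = 2690.07
link = 3185.43/2690.07 = 1.184144
Link Q2 2023→Q3 2023:
ΣP(Q3 2023)Q(Q2 2023) = 2.51×298 + 2.36×338 + 13.21×153 + 8.77×16 = 747.98 + 797.68 + 2021.13 + 140.32 = 3707.11
ΣP(Q2 2023)Q(Q2 2023) = 2.07×298 + 1.83×338 + 11.98×153 + 6.89×16 = 616.86 + 618.54 + 1832.94 + 110.24 = 3178.58
link = 3707.11/3178.58 = 1.166279
Chained index = 100 × 1.184144 × 1.166279 = 138.1042

138.10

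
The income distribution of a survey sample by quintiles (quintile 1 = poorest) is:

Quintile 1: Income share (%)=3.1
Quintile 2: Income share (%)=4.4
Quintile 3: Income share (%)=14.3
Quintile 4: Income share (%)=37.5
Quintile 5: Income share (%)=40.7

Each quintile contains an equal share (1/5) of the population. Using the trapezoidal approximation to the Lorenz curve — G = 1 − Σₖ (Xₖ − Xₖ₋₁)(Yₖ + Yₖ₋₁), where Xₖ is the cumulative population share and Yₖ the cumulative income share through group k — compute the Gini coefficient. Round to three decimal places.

Cumulative income shares Yₖ: 0.0310, 0.0750, 0.2180, 0.5930, 1.0000
Σ (Xₖ−Xₖ₋₁)(Yₖ+Yₖ₋₁) = (1/5)(0.0310+0.0000) + (1/5)(0.0750+0.0310) + (1/5)(0.2180+0.0750) + (1/5)(0.5930+0.2180) + (1/5)(1.0000+0.5930)
  = 0.0062 + 0.0212 + 0.0586 + 0.1622 + 0.3186 = 0.5668
G = 1 − 0.5668 = 0.4332

0.433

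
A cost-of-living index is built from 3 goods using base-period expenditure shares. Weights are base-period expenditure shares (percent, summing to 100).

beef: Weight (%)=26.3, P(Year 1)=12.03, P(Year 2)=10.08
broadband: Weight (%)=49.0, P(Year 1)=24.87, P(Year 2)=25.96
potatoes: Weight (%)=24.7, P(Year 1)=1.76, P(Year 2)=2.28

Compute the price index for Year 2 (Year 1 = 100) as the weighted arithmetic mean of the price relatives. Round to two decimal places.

105.18

beef: 26.3 × (10.08/12.03) = 26.3 × 0.837905 = 22.0369
broadband: 49.0 × (25.96/24.87) = 49.0 × 1.043828 = 51.1476
potatoes: 24.7 × (2.28/1.76) = 24.7 × 1.295455 = 31.9977
Index = Σ wᵢ·(p₁ᵢ/p₀ᵢ) = 22.0369 + 51.1476 + 31.9977 = 105.1822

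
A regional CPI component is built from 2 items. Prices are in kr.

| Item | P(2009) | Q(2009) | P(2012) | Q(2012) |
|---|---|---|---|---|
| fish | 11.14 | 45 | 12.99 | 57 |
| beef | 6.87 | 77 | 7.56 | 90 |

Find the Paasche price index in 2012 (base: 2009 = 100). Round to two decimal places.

Paasche price index uses current-period quantities as weights.
ΣP(2012)·Q(2012) = 12.99×57 + 7.56×90 = 740.43 + 680.4 = 1420.83
ΣP(2009)·Q(2012) = 11.14×57 + 6.87×90 = 634.98 + 618.3 = 1253.28
Index = 1420.83 / 1253.28 × 100 = 113.3689

113.37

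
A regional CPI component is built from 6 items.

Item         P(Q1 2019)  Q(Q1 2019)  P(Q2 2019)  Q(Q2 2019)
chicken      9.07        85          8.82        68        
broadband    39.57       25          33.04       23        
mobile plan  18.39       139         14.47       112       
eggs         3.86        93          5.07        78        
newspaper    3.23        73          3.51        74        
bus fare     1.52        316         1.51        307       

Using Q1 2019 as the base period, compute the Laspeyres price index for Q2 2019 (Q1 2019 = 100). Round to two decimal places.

Laspeyres price index uses base-period quantities as weights.
ΣP(Q2 2019)·Q(Q1 2019) = 8.82×85 + 33.04×25 + 14.47×139 + 5.07×93 + 3.51×73 + 1.51×316 = 749.7 + 826 + 2011.33 + 471.51 + 256.23 + 477.16 = 4791.93
ΣP(Q1 2019)·Q(Q1 2019) = 9.07×85 + 39.57×25 + 18.39×139 + 3.86×93 + 3.23×73 + 1.52×316 = 770.95 + 989.25 + 2556.21 + 358.98 + 235.79 + 480.32 = 5391.5
Index = 4791.93 / 5391.5 × 100 = 88.8793

88.88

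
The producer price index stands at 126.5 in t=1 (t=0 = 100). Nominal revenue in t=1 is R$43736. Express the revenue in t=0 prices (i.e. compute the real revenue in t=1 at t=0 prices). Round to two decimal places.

34573.91

Real = Nominal ÷ (Index/100) = 43736 ÷ (126.5/100)
     = 43736 ÷ 1.265 = 34573.9130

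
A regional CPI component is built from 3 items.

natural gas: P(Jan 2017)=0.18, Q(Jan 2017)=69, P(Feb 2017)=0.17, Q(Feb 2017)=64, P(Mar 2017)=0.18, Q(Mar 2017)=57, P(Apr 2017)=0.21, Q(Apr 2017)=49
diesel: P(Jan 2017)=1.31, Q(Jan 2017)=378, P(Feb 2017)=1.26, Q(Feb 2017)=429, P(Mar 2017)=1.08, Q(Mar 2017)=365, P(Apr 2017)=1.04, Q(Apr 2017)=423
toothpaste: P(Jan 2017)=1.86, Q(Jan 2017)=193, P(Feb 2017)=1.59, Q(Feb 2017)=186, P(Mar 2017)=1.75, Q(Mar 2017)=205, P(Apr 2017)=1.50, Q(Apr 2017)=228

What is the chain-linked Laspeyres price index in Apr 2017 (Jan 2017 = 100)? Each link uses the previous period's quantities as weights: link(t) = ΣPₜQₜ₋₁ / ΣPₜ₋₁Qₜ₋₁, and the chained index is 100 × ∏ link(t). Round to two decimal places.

79.37

Link Jan 2017→Feb 2017:
ΣP(Feb 2017)Q(Jan 2017) = 0.17×69 + 1.26×378 + 1.59×193 = 11.73 + 476.28 + 306.87 = 794.88
ΣP(Jan 2017)Q(Jan 2017) = 0.18×69 + 1.31×378 + 1.86×193 = 12.42 + 495.18 + 358.98 = 866.58
link = 794.88/866.58 = 0.917261
Link Feb 2017→Mar 2017:
ΣP(Mar 2017)Q(Feb 2017) = 0.18×64 + 1.08×429 + 1.75×186 = 11.52 + 463.32 + 325.5 = 800.34
ΣP(Feb 2017)Q(Feb 2017) = 0.17×64 + 1.26×429 + 1.59×186 = 10.88 + 540.54 + 295.74 = 847.16
link = 800.34/847.16 = 0.944733
Link Mar 2017→Apr 2017:
ΣP(Apr 2017)Q(Mar 2017) = 0.21×57 + 1.04×365 + 1.50×205 = 11.97 + 379.6 + 307.5 = 699.07
ΣP(Mar 2017)Q(Mar 2017) = 0.18×57 + 1.08×365 + 1.75×205 = 10.26 + 394.2 + 358.75 = 763.21
link = 699.07/763.21 = 0.915960
Chained index = 100 × 0.917261 × 0.944733 × 0.915960 = 79.3741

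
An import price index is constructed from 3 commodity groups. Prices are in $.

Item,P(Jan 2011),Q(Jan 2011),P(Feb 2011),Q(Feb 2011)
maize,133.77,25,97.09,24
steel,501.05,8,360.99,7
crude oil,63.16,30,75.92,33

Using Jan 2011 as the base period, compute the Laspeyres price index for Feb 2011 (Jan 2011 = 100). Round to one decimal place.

82.1

Laspeyres price index uses base-period quantities as weights.
ΣP(Feb 2011)·Q(Jan 2011) = 97.09×25 + 360.99×8 + 75.92×30 = 2427.25 + 2887.92 + 2277.6 = 7592.77
ΣP(Jan 2011)·Q(Jan 2011) = 133.77×25 + 501.05×8 + 63.16×30 = 3344.25 + 4008.4 + 1894.8 = 9247.45
Index = 7592.77 / 9247.45 × 100 = 82.1066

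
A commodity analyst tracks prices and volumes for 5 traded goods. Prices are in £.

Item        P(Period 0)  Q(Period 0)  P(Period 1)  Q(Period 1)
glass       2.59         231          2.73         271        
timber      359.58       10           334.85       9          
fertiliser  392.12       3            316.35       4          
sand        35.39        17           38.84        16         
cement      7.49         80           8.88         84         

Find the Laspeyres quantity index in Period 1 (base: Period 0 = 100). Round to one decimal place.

102.0

Laspeyres quantity index uses base-period prices as weights.
ΣP(Period 0)·Q(Period 1) = 2.59×271 + 359.58×9 + 392.12×4 + 35.39×16 + 7.49×84 = 701.89 + 3236.22 + 1568.48 + 566.24 + 629.16 = 6701.99
ΣP(Period 0)·Q(Period 0) = 2.59×231 + 359.58×10 + 392.12×3 + 35.39×17 + 7.49×80 = 598.29 + 3595.8 + 1176.36 + 601.63 + 599.2 = 6571.28
Index = 6701.99 / 6571.28 × 100 = 101.9891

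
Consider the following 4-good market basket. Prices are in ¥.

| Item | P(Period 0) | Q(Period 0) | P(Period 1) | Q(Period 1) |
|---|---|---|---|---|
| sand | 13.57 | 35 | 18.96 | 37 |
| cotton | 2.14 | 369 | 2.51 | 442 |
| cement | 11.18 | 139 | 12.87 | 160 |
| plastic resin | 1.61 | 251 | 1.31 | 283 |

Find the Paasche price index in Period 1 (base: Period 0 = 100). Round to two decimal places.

114.85

Paasche price index uses current-period quantities as weights.
ΣP(Period 1)·Q(Period 1) = 18.96×37 + 2.51×442 + 12.87×160 + 1.31×283 = 701.52 + 1109.42 + 2059.2 + 370.73 = 4240.87
ΣP(Period 0)·Q(Period 1) = 13.57×37 + 2.14×442 + 11.18×160 + 1.61×283 = 502.09 + 945.88 + 1788.8 + 455.63 = 3692.4
Index = 4240.87 / 3692.4 × 100 = 114.8540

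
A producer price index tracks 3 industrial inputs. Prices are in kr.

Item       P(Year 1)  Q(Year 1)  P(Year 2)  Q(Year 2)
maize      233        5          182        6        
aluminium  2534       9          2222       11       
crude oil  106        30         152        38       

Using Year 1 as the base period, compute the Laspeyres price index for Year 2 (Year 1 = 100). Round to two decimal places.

93.80

Laspeyres price index uses base-period quantities as weights.
ΣP(Year 2)·Q(Year 1) = 182×5 + 2222×9 + 152×30 = 910 + 19998 + 4560 = 25468
ΣP(Year 1)·Q(Year 1) = 233×5 + 2534×9 + 106×30 = 1165 + 22806 + 3180 = 27151
Index = 25468 / 27151 × 100 = 93.8013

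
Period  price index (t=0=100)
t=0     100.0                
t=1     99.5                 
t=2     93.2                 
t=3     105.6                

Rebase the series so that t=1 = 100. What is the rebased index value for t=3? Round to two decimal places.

106.13

Rebased(t=3) = 105.6 / 99.5 × 100 = 106.1307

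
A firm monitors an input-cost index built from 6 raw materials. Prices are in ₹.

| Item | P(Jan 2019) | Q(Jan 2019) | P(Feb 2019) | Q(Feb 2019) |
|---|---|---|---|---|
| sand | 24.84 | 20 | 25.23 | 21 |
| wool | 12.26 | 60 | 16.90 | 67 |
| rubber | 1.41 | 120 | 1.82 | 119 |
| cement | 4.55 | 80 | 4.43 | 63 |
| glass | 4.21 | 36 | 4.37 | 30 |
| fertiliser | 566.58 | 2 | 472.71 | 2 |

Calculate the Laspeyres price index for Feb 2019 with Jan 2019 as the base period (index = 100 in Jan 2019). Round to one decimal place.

Laspeyres price index uses base-period quantities as weights.
ΣP(Feb 2019)·Q(Jan 2019) = 25.23×20 + 16.90×60 + 1.82×120 + 4.43×80 + 4.37×36 + 472.71×2 = 504.6 + 1014 + 218.4 + 354.4 + 157.32 + 945.42 = 3194.14
ΣP(Jan 2019)·Q(Jan 2019) = 24.84×20 + 12.26×60 + 1.41×120 + 4.55×80 + 4.21×36 + 566.58×2 = 496.8 + 735.6 + 169.2 + 364 + 151.56 + 1133.16 = 3050.32
Index = 3194.14 / 3050.32 × 100 = 104.7149

104.7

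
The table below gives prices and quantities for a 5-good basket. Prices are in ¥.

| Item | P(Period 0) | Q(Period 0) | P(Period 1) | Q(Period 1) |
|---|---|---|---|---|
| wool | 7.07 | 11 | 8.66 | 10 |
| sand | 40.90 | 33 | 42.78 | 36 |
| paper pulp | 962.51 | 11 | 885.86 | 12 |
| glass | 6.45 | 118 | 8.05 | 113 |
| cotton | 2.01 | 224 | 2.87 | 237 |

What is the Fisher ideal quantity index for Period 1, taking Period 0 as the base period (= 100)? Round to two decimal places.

Laspeyres component (base-period weights):
ΣP(Period 0)Q(Period 1) = 7.07×10 + 40.90×36 + 962.51×12 + 6.45×113 + 2.01×237 = 70.7 + 1472.4 + 11550.12 + 728.85 + 476.37 = 14298.44
ΣP(Period 0)Q(Period 0) = 7.07×11 + 40.90×33 + 962.51×11 + 6.45×118 + 2.01×224 = 77.77 + 1349.7 + 10587.61 + 761.1 + 450.24 = 13226.42
L = 14298.44 / 13226.42 × 100 = 108.1051
Paasche component (current-period weights):
ΣP(Period 1)Q(Period 1) = 8.66×10 + 42.78×36 + 885.86×12 + 8.05×113 + 2.87×237 = 86.6 + 1540.08 + 10630.32 + 909.65 + 680.19 = 13846.84
ΣP(Period 1)Q(Period 0) = 8.66×11 + 42.78×33 + 885.86×11 + 8.05×118 + 2.87×224 = 95.26 + 1411.74 + 9744.46 + 949.9 + 642.88 = 12844.24
P = 13846.84 / 12844.24 × 100 = 107.8058
Fisher = √(L × P) = √(108.1051 × 107.8058) = 107.9554

107.96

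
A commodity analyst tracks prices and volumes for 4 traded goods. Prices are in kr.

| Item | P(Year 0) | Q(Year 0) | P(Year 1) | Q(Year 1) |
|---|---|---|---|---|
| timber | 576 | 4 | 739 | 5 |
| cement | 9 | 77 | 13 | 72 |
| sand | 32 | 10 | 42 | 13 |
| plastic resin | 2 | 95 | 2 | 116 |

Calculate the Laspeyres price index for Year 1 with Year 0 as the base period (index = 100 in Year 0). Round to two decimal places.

130.23

Laspeyres price index uses base-period quantities as weights.
ΣP(Year 1)·Q(Year 0) = 739×4 + 13×77 + 42×10 + 2×95 = 2956 + 1001 + 420 + 190 = 4567
ΣP(Year 0)·Q(Year 0) = 576×4 + 9×77 + 32×10 + 2×95 = 2304 + 693 + 320 + 190 = 3507
Index = 4567 / 3507 × 100 = 130.2253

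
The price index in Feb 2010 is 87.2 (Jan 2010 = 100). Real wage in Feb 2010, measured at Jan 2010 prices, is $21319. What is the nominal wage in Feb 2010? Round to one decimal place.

18590.2

Nominal = Real × (Index/100) = 21319 × (87.2/100)
        = 21319 × 0.872 = 18590.1680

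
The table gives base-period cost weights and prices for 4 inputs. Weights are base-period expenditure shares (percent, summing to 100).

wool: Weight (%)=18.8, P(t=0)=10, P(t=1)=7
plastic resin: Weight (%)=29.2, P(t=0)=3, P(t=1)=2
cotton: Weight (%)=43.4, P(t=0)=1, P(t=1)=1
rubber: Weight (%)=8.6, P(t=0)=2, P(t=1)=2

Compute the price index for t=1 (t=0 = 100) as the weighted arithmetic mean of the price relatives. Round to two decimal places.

84.63

wool: 18.8 × (7/10) = 18.8 × 0.700000 = 13.1600
plastic resin: 29.2 × (2/3) = 29.2 × 0.666667 = 19.4667
cotton: 43.4 × (1/1) = 43.4 × 1.000000 = 43.4000
rubber: 8.6 × (2/2) = 8.6 × 1.000000 = 8.6000
Index = Σ wᵢ·(p₁ᵢ/p₀ᵢ) = 13.1600 + 19.4667 + 43.4000 + 8.6000 = 84.6267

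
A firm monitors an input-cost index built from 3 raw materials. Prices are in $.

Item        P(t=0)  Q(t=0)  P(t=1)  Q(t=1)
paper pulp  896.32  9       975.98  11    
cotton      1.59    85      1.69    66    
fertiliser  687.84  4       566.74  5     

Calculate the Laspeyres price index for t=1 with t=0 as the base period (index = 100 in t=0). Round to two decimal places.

Laspeyres price index uses base-period quantities as weights.
ΣP(t=1)·Q(t=0) = 975.98×9 + 1.69×85 + 566.74×4 = 8783.82 + 143.65 + 2266.96 = 11194.43
ΣP(t=0)·Q(t=0) = 896.32×9 + 1.59×85 + 687.84×4 = 8066.88 + 135.15 + 2751.36 = 10953.39
Index = 11194.43 / 10953.39 × 100 = 102.2006

102.20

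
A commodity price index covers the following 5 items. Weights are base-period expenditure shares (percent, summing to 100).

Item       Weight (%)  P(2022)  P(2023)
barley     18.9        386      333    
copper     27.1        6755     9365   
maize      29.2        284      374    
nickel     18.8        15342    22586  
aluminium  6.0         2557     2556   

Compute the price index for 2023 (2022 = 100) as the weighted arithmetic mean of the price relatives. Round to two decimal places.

126.00

barley: 18.9 × (333/386) = 18.9 × 0.862694 = 16.3049
copper: 27.1 × (9365/6755) = 27.1 × 1.386380 = 37.5709
maize: 29.2 × (374/284) = 29.2 × 1.316901 = 38.4535
nickel: 18.8 × (22586/15342) = 18.8 × 1.472168 = 27.6768
aluminium: 6.0 × (2556/2557) = 6.0 × 0.999609 = 5.9977
Index = Σ wᵢ·(p₁ᵢ/p₀ᵢ) = 16.3049 + 37.5709 + 38.4535 + 27.6768 + 5.9977 = 126.0038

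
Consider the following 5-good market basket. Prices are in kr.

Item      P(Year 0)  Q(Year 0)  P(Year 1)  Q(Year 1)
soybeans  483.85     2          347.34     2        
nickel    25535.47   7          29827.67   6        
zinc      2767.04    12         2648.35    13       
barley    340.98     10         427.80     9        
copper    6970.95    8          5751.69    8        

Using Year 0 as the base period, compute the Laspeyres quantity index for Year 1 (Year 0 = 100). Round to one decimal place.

91.5

Laspeyres quantity index uses base-period prices as weights.
ΣP(Year 0)·Q(Year 1) = 483.85×2 + 25535.47×6 + 2767.04×13 + 340.98×9 + 6970.95×8 = 967.7 + 153212.82 + 35971.52 + 3068.82 + 55767.6 = 248988.46
ΣP(Year 0)·Q(Year 0) = 483.85×2 + 25535.47×7 + 2767.04×12 + 340.98×10 + 6970.95×8 = 967.7 + 178748.29 + 33204.48 + 3409.8 + 55767.6 = 272097.87
Index = 248988.46 / 272097.87 × 100 = 91.5069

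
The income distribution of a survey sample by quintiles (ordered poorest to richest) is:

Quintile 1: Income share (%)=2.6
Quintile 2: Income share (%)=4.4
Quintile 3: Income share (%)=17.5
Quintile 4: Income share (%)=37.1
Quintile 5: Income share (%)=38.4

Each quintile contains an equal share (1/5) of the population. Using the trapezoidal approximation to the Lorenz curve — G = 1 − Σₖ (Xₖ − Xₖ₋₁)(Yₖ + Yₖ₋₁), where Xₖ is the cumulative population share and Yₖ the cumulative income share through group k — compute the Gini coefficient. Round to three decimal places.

Cumulative income shares Yₖ: 0.0260, 0.0700, 0.2450, 0.6160, 1.0000
Σ (Xₖ−Xₖ₋₁)(Yₖ+Yₖ₋₁) = (1/5)(0.0260+0.0000) + (1/5)(0.0700+0.0260) + (1/5)(0.2450+0.0700) + (1/5)(0.6160+0.2450) + (1/5)(1.0000+0.6160)
  = 0.0052 + 0.0192 + 0.0630 + 0.1722 + 0.3232 = 0.5828
G = 1 − 0.5828 = 0.4172

0.417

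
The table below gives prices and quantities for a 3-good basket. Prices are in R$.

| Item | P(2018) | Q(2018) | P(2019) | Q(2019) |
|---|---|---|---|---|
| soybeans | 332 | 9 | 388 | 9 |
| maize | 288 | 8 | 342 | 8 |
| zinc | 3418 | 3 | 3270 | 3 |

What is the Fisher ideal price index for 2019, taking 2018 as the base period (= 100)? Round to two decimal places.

103.16

Laspeyres component (base-period weights):
ΣP(2019)Q(2018) = 388×9 + 342×8 + 3270×3 = 3492 + 2736 + 9810 = 16038
ΣP(2018)Q(2018) = 332×9 + 288×8 + 3418×3 = 2988 + 2304 + 10254 = 15546
L = 16038 / 15546 × 100 = 103.1648
Paasche component (current-period weights):
ΣP(2019)Q(2019) = 388×9 + 342×8 + 3270×3 = 3492 + 2736 + 9810 = 16038
ΣP(2018)Q(2019) = 332×9 + 288×8 + 3418×3 = 2988 + 2304 + 10254 = 15546
P = 16038 / 15546 × 100 = 103.1648
Fisher = √(L × P) = √(103.1648 × 103.1648) = 103.1648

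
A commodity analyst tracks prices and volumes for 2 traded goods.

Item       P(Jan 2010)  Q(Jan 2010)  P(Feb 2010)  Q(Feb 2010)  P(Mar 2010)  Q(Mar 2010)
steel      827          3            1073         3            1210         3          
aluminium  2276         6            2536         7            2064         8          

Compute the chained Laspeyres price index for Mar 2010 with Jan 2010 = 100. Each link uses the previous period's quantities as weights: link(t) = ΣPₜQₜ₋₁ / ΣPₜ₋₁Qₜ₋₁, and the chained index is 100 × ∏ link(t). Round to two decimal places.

Link Jan 2010→Feb 2010:
ΣP(Feb 2010)Q(Jan 2010) = 1073×3 + 2536×6 = 3219 + 15216 = 18435
ΣP(Jan 2010)Q(Jan 2010) = 827×3 + 2276×6 = 2481 + 13656 = 16137
link = 18435/16137 = 1.142406
Link Feb 2010→Mar 2010:
ΣP(Mar 2010)Q(Feb 2010) = 1210×3 + 2064×7 = 3630 + 14448 = 18078
ΣP(Feb 2010)Q(Feb 2010) = 1073×3 + 2536×7 = 3219 + 17752 = 20971
link = 18078/20971 = 0.862048
Chained index = 100 × 1.142406 × 0.862048 = 98.4808

98.48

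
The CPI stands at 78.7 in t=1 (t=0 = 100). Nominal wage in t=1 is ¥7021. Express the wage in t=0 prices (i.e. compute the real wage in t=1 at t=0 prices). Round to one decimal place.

8921.2

Real = Nominal ÷ (Index/100) = 7021 ÷ (78.7/100)
     = 7021 ÷ 0.787 = 8921.2198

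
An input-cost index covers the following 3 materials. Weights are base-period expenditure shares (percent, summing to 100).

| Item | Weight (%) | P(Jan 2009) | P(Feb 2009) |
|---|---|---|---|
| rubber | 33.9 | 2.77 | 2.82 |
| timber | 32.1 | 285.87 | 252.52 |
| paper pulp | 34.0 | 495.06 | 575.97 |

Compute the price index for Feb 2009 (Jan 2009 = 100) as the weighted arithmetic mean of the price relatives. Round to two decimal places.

rubber: 33.9 × (2.82/2.77) = 33.9 × 1.018051 = 34.5119
timber: 32.1 × (252.52/285.87) = 32.1 × 0.883339 = 28.3552
paper pulp: 34.0 × (575.97/495.06) = 34.0 × 1.163435 = 39.5568
Index = Σ wᵢ·(p₁ᵢ/p₀ᵢ) = 34.5119 + 28.3552 + 39.5568 = 102.4239

102.42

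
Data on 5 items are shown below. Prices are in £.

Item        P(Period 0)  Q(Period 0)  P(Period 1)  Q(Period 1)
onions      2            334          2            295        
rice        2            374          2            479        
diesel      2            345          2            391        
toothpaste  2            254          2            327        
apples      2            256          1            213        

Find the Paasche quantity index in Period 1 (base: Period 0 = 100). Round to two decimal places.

111.39

Paasche quantity index uses current-period prices as weights.
ΣP(Period 1)·Q(Period 1) = 2×295 + 2×479 + 2×391 + 2×327 + 1×213 = 590 + 958 + 782 + 654 + 213 = 3197
ΣP(Period 1)·Q(Period 0) = 2×334 + 2×374 + 2×345 + 2×254 + 1×256 = 668 + 748 + 690 + 508 + 256 = 2870
Index = 3197 / 2870 × 100 = 111.3937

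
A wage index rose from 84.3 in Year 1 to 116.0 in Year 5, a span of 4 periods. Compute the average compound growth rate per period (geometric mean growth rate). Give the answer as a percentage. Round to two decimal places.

8.31%

Growth factor = (116.0/84.3)^(1/4) = (1.376038)^(1/4) = 1.083073
Growth rate = 1.083073 − 1 = 0.083073 = 8.3073%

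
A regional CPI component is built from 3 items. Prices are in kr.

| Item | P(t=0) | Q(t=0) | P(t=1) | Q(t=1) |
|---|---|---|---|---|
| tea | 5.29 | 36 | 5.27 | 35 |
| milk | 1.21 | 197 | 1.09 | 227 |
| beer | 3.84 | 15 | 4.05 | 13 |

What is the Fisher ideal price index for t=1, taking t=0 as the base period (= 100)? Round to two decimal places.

Laspeyres component (base-period weights):
ΣP(t=1)Q(t=0) = 5.27×36 + 1.09×197 + 4.05×15 = 189.72 + 214.73 + 60.75 = 465.2
ΣP(t=0)Q(t=0) = 5.29×36 + 1.21×197 + 3.84×15 = 190.44 + 238.37 + 57.6 = 486.41
L = 465.2 / 486.41 × 100 = 95.6395
Paasche component (current-period weights):
ΣP(t=1)Q(t=1) = 5.27×35 + 1.09×227 + 4.05×13 = 184.45 + 247.43 + 52.65 = 484.53
ΣP(t=0)Q(t=1) = 5.29×35 + 1.21×227 + 3.84×13 = 185.15 + 274.67 + 49.92 = 509.74
P = 484.53 / 509.74 × 100 = 95.0543
Fisher = √(L × P) = √(95.6395 × 95.0543) = 95.3465

95.35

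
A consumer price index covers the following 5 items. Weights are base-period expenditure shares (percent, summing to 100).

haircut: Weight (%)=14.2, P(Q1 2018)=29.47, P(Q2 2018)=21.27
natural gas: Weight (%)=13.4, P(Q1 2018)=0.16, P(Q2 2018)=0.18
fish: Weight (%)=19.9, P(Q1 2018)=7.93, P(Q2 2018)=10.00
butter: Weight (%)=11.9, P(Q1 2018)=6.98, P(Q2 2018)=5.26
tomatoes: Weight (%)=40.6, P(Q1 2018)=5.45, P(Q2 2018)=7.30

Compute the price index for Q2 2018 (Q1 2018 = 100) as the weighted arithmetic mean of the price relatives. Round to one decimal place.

113.8

haircut: 14.2 × (21.27/29.47) = 14.2 × 0.721751 = 10.2489
natural gas: 13.4 × (0.18/0.16) = 13.4 × 1.125000 = 15.0750
fish: 19.9 × (10.00/7.93) = 19.9 × 1.261034 = 25.0946
butter: 11.9 × (5.26/6.98) = 11.9 × 0.753582 = 8.9676
tomatoes: 40.6 × (7.30/5.45) = 40.6 × 1.339450 = 54.3817
Index = Σ wᵢ·(p₁ᵢ/p₀ᵢ) = 10.2489 + 15.0750 + 25.0946 + 8.9676 + 54.3817 = 113.7677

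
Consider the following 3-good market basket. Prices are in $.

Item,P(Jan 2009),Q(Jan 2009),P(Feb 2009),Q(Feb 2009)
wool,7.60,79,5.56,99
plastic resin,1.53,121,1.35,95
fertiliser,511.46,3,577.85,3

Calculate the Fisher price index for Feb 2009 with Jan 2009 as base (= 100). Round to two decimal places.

99.94

Laspeyres component (base-period weights):
ΣP(Feb 2009)Q(Jan 2009) = 5.56×79 + 1.35×121 + 577.85×3 = 439.24 + 163.35 + 1733.55 = 2336.14
ΣP(Jan 2009)Q(Jan 2009) = 7.60×79 + 1.53×121 + 511.46×3 = 600.4 + 185.13 + 1534.38 = 2319.91
L = 2336.14 / 2319.91 × 100 = 100.6996
Paasche component (current-period weights):
ΣP(Feb 2009)Q(Feb 2009) = 5.56×99 + 1.35×95 + 577.85×3 = 550.44 + 128.25 + 1733.55 = 2412.24
ΣP(Jan 2009)Q(Feb 2009) = 7.60×99 + 1.53×95 + 511.46×3 = 752.4 + 145.35 + 1534.38 = 2432.13
P = 2412.24 / 2432.13 × 100 = 99.1822
Fisher = √(L × P) = √(100.6996 × 99.1822) = 99.9380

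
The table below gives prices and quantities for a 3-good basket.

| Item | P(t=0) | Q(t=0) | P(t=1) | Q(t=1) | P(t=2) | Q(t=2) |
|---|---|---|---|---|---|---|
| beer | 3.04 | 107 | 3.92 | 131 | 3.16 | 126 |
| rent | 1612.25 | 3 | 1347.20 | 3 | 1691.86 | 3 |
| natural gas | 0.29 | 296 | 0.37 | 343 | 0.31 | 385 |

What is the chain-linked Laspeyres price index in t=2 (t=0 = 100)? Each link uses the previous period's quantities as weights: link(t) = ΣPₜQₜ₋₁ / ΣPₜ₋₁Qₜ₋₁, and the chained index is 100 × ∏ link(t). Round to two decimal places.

104.09

Link t=0→t=1:
ΣP(t=1)Q(t=0) = 3.92×107 + 1347.20×3 + 0.37×296 = 419.44 + 4041.6 + 109.52 = 4570.56
ΣP(t=0)Q(t=0) = 3.04×107 + 1612.25×3 + 0.29×296 = 325.28 + 4836.75 + 85.84 = 5247.87
link = 4570.56/5247.87 = 0.870936
Link t=1→t=2:
ΣP(t=2)Q(t=1) = 3.16×131 + 1691.86×3 + 0.31×343 = 413.96 + 5075.58 + 106.33 = 5595.87
ΣP(t=1)Q(t=1) = 3.92×131 + 1347.20×3 + 0.37×343 = 513.52 + 4041.6 + 126.91 = 4682.03
link = 5595.87/4682.03 = 1.195180
Chained index = 100 × 0.870936 × 1.195180 = 104.0926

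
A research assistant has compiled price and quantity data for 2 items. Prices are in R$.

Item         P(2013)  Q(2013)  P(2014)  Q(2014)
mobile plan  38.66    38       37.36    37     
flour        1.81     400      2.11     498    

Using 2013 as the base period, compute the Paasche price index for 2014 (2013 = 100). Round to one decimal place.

104.3

Paasche price index uses current-period quantities as weights.
ΣP(2014)·Q(2014) = 37.36×37 + 2.11×498 = 1382.32 + 1050.78 = 2433.1
ΣP(2013)·Q(2014) = 38.66×37 + 1.81×498 = 1430.42 + 901.38 = 2331.8
Index = 2433.1 / 2331.8 × 100 = 104.3443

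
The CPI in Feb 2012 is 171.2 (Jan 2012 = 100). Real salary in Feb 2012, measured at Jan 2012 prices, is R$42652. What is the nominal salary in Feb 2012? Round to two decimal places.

73020.22

Nominal = Real × (Index/100) = 42652 × (171.2/100)
        = 42652 × 1.712 = 73020.2240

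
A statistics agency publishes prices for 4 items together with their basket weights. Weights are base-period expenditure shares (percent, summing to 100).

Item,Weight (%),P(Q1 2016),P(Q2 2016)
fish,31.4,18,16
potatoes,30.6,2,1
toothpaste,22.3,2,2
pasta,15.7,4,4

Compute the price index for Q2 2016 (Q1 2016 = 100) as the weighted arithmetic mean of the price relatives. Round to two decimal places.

fish: 31.4 × (16/18) = 31.4 × 0.888889 = 27.9111
potatoes: 30.6 × (1/2) = 30.6 × 0.500000 = 15.3000
toothpaste: 22.3 × (2/2) = 22.3 × 1.000000 = 22.3000
pasta: 15.7 × (4/4) = 15.7 × 1.000000 = 15.7000
Index = Σ wᵢ·(p₁ᵢ/p₀ᵢ) = 27.9111 + 15.3000 + 22.3000 + 15.7000 = 81.2111

81.21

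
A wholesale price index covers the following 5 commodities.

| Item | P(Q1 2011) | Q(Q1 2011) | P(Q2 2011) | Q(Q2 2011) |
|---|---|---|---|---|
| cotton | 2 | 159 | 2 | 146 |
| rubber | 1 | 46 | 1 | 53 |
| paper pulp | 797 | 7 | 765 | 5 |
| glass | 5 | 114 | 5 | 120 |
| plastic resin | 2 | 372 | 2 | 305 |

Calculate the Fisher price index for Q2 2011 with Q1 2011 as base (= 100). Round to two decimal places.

Laspeyres component (base-period weights):
ΣP(Q2 2011)Q(Q1 2011) = 2×159 + 1×46 + 765×7 + 5×114 + 2×372 = 318 + 46 + 5355 + 570 + 744 = 7033
ΣP(Q1 2011)Q(Q1 2011) = 2×159 + 1×46 + 797×7 + 5×114 + 2×372 = 318 + 46 + 5579 + 570 + 744 = 7257
L = 7033 / 7257 × 100 = 96.9133
Paasche component (current-period weights):
ΣP(Q2 2011)Q(Q2 2011) = 2×146 + 1×53 + 765×5 + 5×120 + 2×305 = 292 + 53 + 3825 + 600 + 610 = 5380
ΣP(Q1 2011)Q(Q2 2011) = 2×146 + 1×53 + 797×5 + 5×120 + 2×305 = 292 + 53 + 3985 + 600 + 610 = 5540
P = 5380 / 5540 × 100 = 97.1119
Fisher = √(L × P) = √(96.9133 × 97.1119) = 97.0126

97.01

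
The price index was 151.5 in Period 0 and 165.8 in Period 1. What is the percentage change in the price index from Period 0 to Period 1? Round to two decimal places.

9.44%

Change = (165.8 − 151.5) / 151.5 × 100
       = 14.3 / 151.5 × 100 = 9.4389%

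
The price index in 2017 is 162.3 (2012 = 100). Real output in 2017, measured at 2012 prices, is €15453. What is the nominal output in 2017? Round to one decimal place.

Nominal = Real × (Index/100) = 15453 × (162.3/100)
        = 15453 × 1.623 = 25080.2190

25080.2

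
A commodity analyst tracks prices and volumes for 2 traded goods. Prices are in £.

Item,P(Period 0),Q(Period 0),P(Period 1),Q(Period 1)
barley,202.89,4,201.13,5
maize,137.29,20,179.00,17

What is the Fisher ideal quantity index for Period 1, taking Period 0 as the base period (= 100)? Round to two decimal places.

93.23

Laspeyres component (base-period weights):
ΣP(Period 0)Q(Period 1) = 202.89×5 + 137.29×17 = 1014.45 + 2333.93 = 3348.38
ΣP(Period 0)Q(Period 0) = 202.89×4 + 137.29×20 = 811.56 + 2745.8 = 3557.36
L = 3348.38 / 3557.36 × 100 = 94.1254
Paasche component (current-period weights):
ΣP(Period 1)Q(Period 1) = 201.13×5 + 179.00×17 = 1005.65 + 3043 = 4048.65
ΣP(Period 1)Q(Period 0) = 201.13×4 + 179.00×20 = 804.52 + 3580 = 4384.52
P = 4048.65 / 4384.52 × 100 = 92.3396
Fisher = √(L × P) = √(94.1254 × 92.3396) = 93.2283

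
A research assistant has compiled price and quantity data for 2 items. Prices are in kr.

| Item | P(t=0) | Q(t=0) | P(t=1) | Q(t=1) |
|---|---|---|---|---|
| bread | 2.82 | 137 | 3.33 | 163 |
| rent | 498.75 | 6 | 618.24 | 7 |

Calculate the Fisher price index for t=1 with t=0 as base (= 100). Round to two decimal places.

Laspeyres component (base-period weights):
ΣP(t=1)Q(t=0) = 3.33×137 + 618.24×6 = 456.21 + 3709.44 = 4165.65
ΣP(t=0)Q(t=0) = 2.82×137 + 498.75×6 = 386.34 + 2992.5 = 3378.84
L = 4165.65 / 3378.84 × 100 = 123.2864
Paasche component (current-period weights):
ΣP(t=1)Q(t=1) = 3.33×163 + 618.24×7 = 542.79 + 4327.68 = 4870.47
ΣP(t=0)Q(t=1) = 2.82×163 + 498.75×7 = 459.66 + 3491.25 = 3950.91
P = 4870.47 / 3950.91 × 100 = 123.2746
Fisher = √(L × P) = √(123.2864 × 123.2746) = 123.2805

123.28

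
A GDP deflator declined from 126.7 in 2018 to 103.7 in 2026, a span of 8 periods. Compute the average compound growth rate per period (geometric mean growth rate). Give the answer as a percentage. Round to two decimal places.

Growth factor = (103.7/126.7)^(1/8) = (0.818469)^(1/8) = 0.975271
Growth rate = 0.975271 − 1 = -0.024729 = -2.4729%

-2.47%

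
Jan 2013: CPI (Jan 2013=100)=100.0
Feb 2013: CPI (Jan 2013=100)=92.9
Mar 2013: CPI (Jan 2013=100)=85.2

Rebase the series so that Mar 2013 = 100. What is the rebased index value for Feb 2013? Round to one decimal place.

Rebased(Feb 2013) = 92.9 / 85.2 × 100 = 109.0376

109.0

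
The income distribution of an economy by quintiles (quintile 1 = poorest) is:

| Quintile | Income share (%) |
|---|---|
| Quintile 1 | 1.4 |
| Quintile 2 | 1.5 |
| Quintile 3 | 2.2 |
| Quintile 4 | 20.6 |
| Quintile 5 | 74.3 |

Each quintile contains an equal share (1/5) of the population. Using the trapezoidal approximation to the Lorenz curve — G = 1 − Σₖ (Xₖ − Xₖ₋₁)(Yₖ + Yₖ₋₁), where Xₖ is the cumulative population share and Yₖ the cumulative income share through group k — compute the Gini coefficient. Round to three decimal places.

Cumulative income shares Yₖ: 0.0140, 0.0290, 0.0510, 0.2570, 1.0000
Σ (Xₖ−Xₖ₋₁)(Yₖ+Yₖ₋₁) = (1/5)(0.0140+0.0000) + (1/5)(0.0290+0.0140) + (1/5)(0.0510+0.0290) + (1/5)(0.2570+0.0510) + (1/5)(1.0000+0.2570)
  = 0.0028 + 0.0086 + 0.0160 + 0.0616 + 0.2514 = 0.3404
G = 1 − 0.3404 = 0.6596

0.660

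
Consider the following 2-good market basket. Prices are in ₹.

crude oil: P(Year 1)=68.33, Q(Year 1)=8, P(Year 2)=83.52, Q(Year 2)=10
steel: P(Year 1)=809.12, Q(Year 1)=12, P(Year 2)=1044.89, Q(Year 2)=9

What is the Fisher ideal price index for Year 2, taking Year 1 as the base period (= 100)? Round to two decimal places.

Laspeyres component (base-period weights):
ΣP(Year 2)Q(Year 1) = 83.52×8 + 1044.89×12 = 668.16 + 12538.68 = 13206.84
ΣP(Year 1)Q(Year 1) = 68.33×8 + 809.12×12 = 546.64 + 9709.44 = 10256.08
L = 13206.84 / 10256.08 × 100 = 128.7708
Paasche component (current-period weights):
ΣP(Year 2)Q(Year 2) = 83.52×10 + 1044.89×9 = 835.2 + 9404.01 = 10239.21
ΣP(Year 1)Q(Year 2) = 68.33×10 + 809.12×9 = 683.3 + 7282.08 = 7965.38
P = 10239.21 / 7965.38 × 100 = 128.5464
Fisher = √(L × P) = √(128.7708 × 128.5464) = 128.6586

128.66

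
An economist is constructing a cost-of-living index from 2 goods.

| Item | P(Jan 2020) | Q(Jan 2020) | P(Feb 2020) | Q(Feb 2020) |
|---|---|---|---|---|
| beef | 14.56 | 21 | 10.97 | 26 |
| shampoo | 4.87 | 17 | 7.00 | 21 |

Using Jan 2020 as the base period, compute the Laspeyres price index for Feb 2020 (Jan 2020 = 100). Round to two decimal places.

Laspeyres price index uses base-period quantities as weights.
ΣP(Feb 2020)·Q(Jan 2020) = 10.97×21 + 7.00×17 = 230.37 + 119 = 349.37
ΣP(Jan 2020)·Q(Jan 2020) = 14.56×21 + 4.87×17 = 305.76 + 82.79 = 388.55
Index = 349.37 / 388.55 × 100 = 89.9164

89.92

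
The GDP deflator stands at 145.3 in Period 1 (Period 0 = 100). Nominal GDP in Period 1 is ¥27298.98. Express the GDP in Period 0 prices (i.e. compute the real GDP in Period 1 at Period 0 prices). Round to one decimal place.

Real = Nominal ÷ (Index/100) = 27298.98 ÷ (145.3/100)
     = 27298.98 ÷ 1.453 = 18788.0110

18788.0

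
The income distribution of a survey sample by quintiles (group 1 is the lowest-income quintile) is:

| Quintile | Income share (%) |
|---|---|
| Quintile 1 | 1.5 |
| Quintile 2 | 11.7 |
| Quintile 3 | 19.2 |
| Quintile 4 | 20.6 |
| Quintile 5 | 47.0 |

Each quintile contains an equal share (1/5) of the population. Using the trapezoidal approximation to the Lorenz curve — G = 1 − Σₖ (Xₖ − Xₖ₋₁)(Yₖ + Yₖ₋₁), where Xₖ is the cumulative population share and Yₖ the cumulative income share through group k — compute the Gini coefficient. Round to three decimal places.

Cumulative income shares Yₖ: 0.0150, 0.1320, 0.3240, 0.5300, 1.0000
Σ (Xₖ−Xₖ₋₁)(Yₖ+Yₖ₋₁) = (1/5)(0.0150+0.0000) + (1/5)(0.1320+0.0150) + (1/5)(0.3240+0.1320) + (1/5)(0.5300+0.3240) + (1/5)(1.0000+0.5300)
  = 0.0030 + 0.0294 + 0.0912 + 0.1708 + 0.3060 = 0.6004
G = 1 − 0.6004 = 0.3996

0.400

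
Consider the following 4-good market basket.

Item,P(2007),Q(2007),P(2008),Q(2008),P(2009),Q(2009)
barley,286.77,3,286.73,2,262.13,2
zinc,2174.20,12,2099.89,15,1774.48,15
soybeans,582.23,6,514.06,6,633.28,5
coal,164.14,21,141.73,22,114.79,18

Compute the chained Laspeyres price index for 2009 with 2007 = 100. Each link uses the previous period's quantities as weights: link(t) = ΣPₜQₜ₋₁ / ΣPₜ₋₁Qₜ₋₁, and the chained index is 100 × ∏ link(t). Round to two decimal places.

Link 2007→2008:
ΣP(2008)Q(2007) = 286.73×3 + 2099.89×12 + 514.06×6 + 141.73×21 = 860.19 + 25198.68 + 3084.36 + 2976.33 = 32119.56
ΣP(2007)Q(2007) = 286.77×3 + 2174.20×12 + 582.23×6 + 164.14×21 = 860.31 + 26090.4 + 3493.38 + 3446.94 = 33891.03
link = 32119.56/33891.03 = 0.947730
Link 2008→2009:
ΣP(2009)Q(2008) = 262.13×2 + 1774.48×15 + 633.28×6 + 114.79×22 = 524.26 + 26617.2 + 3799.68 + 2525.38 = 33466.52
ΣP(2008)Q(2008) = 286.73×2 + 2099.89×15 + 514.06×6 + 141.73×22 = 573.46 + 31498.35 + 3084.36 + 3118.06 = 38274.23
link = 33466.52/38274.23 = 0.874388
Chained index = 100 × 0.947730 × 0.874388 = 82.8684

82.87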